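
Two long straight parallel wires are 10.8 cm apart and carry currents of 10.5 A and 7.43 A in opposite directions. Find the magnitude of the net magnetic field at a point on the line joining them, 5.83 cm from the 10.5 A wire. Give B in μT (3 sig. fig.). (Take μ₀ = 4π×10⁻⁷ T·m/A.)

B ≈ 65.9 μT

Each long wire gives B = μ₀I/(2πd). Distances are d₁ = 0.0583 m and d₂ = 0.0497 m.
B₁ = 3.60×10⁻⁵ T, B₂ = 2.99×10⁻⁵ T.
Between antiparallel currents both contributions point the same way, so they add. B = B₁ + B₂ = 3.60×10⁻⁵ + 2.99×10⁻⁵ = 6.59×10⁻⁵ T.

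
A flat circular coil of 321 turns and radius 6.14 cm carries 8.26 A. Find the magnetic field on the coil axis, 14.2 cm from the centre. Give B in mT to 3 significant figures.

B ≈ 1.70 mT

For an N-turn flat coil, B = Nμ₀IR²/[2(R²+z²)^(3/2)] with R = 0.0614 m, z = 0.142 m.
B = 321 × 5.28×10⁻⁶ T = 1.70×10⁻³ T.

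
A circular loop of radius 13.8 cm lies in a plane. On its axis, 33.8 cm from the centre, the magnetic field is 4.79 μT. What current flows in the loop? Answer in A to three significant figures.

I ≈ 19.5 A

On the axis of a loop, B = μ₀IR²/[2(R²+z²)^(3/2)], so I = 2B(R²+z²)^(3/2)/(μ₀R²).
R² + z² = 0.01904 + 0.1142 = 0.1333 m²; raised to 3/2 gives 4.87×10⁻² m³.
I = 2 × 4.79×10⁻⁶ × 4.87×10⁻² / (1.26×10⁻⁶ × 0.01904) = 19.5 A.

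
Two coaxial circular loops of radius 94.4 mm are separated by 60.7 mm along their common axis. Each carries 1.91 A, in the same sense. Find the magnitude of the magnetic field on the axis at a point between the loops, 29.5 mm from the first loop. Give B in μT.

Each loop contributes B = μ₀IR²/[2(R²+z²)^(3/2)] on the axis, with z measured from that loop.
Loop 1 (z = 0.0295 m): B₁ = 1.11×10⁻⁵ T. Loop 2 (z = 0.0312 m): B₂ = 1.09×10⁻⁵ T.
The fields add: B = B₁ + B₂ = 2.19×10⁻⁵ T.

B ≈ 21.9 μT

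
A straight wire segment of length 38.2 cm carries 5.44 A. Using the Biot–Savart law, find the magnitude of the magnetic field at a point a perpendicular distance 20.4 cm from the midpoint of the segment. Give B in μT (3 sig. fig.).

B ≈ 3.65 μT

For a finite straight segment, B = (μ₀I/4πd)(sinθ₁ + sinθ₂), where θ₁, θ₂ are the angles from the perpendicular to each end.
The perpendicular from the point meets the wire at its midpoint, so each end is L/2 = 0.191 m away along the wire.
sinθ₁ = 0.191/√(0.191²+0.204²) = 0.6835; sinθ₂ = 0.191/√(0.191²+0.204²) = 0.6835.
B = (4π×10⁻⁷ × 5.44) / (4π × 0.204) × (0.6835 + 0.6835) = 3.65×10⁻⁶ T.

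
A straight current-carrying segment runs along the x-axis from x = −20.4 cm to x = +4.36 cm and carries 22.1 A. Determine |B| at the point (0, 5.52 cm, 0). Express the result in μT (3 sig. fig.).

B ≈ 63.5 μT

For a finite straight segment, B = (μ₀I/4πd)(sinθ₁ + sinθ₂), where θ₁, θ₂ are the angles from the perpendicular to each end.
The perpendicular distance is d = 0.0552 m; the end-offsets along the wire are a = 0.204 m and b = 0.0436 m.
sinθ₁ = 0.204/√(0.204²+0.0552²) = 0.9653; sinθ₂ = 0.0436/√(0.0436²+0.0552²) = 0.6198.
B = (4π×10⁻⁷ × 22.1) / (4π × 0.0552) × (0.9653 + 0.6198) = 6.35×10⁻⁵ T.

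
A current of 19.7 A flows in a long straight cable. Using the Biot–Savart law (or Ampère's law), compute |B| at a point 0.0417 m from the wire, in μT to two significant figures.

B ≈ 94 μT

For an infinitely long straight wire, B = μ₀I/(2πd).
B = (4π×10⁻⁷ × 19.7) / (2π × 0.0417) = 9.45×10⁻⁵ T.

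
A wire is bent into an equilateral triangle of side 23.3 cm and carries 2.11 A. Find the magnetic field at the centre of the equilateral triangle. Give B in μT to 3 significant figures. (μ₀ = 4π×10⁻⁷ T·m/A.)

Each side is a finite straight segment at perpendicular distance d = a/(2 tan(π/3)) = 0.06726 m from the centre, with end-angles ±π/3.
One side contributes B₁ = (μ₀I/4πd)·2 sin(π/3) = 5.43×10⁻⁶ T.
All 3 sides add in the same direction: B = 3 × 5.43×10⁻⁶ = 1.63×10⁻⁵ T.

B ≈ 16.3 μT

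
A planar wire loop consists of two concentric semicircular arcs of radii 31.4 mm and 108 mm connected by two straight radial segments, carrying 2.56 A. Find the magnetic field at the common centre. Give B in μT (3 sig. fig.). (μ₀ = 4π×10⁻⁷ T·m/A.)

The radial connectors point toward the centre, so dl × r̂ = 0 and they contribute nothing.
Each semicircle gives μ₀I/(4R): inner arc 2.56×10⁻⁵ T, outer arc 7.45×10⁻⁶ T.
The two arcs carry current in opposite angular senses, so their fields oppose: B = |2.56×10⁻⁵ − 7.45×10⁻⁶| = 1.82×10⁻⁵ T.

B ≈ 18.2 μT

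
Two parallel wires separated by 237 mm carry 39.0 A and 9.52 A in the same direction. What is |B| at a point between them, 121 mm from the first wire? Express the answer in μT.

Each long wire gives B = μ₀I/(2πd). Distances are d₁ = 0.121 m and d₂ = 0.116 m.
B₁ = 6.45×10⁻⁵ T, B₂ = 1.64×10⁻⁵ T.
Between parallel currents the two contributions point in opposite directions, so they subtract. B = |B₁ − B₂| = |6.45×10⁻⁵ − 1.64×10⁻⁵| = 4.80×10⁻⁵ T.

B ≈ 48.0 μT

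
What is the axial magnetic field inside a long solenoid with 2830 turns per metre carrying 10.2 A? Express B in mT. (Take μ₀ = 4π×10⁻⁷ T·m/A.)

Inside a long solenoid, B = μ₀nI with n = 2830 turns/m.
B = 4π×10⁻⁷ × 2830 × 10.2 = 3.63×10⁻² T.

B ≈ 36.3 mT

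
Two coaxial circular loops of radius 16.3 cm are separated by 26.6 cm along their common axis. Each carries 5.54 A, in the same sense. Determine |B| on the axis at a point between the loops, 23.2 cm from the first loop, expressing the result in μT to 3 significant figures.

Each loop contributes B = μ₀IR²/[2(R²+z²)^(3/2)] on the axis, with z measured from that loop.
Loop 1 (z = 0.232 m): B₁ = 4.06×10⁻⁶ T. Loop 2 (z = 0.034 m): B₂ = 2.00×10⁻⁵ T.
The fields add: B = B₁ + B₂ = 2.41×10⁻⁵ T.

B ≈ 24.1 μT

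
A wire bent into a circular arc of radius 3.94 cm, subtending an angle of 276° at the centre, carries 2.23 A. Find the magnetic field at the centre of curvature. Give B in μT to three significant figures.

The Biot–Savart field of a circular arc at its centre is B = μ₀Iφ/(4πR), with φ = 4.817 rad.
B = (4π×10⁻⁷ × 2.23 × 4.817) / (4π × 0.0394) = 2.73×10⁻⁵ T.

B ≈ 27.3 μT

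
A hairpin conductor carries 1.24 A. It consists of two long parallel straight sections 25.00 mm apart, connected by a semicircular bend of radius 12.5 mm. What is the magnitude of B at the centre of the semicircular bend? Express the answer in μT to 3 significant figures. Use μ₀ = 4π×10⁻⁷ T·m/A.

The semicircular arc contributes B_arc = μ₀I·π/(4πR) = μ₀I/(4R) = 3.12×10⁻⁵ T.
Each semi-infinite lead is at perpendicular distance R = 0.0125 m from the centre, with the perpendicular foot at its near end, so it contributes μ₀I/(4πR); both point the same way, together 1.98×10⁻⁵ T.
Arc and leads all point the same direction: B = 3.12×10⁻⁵ + 1.98×10⁻⁵ = 5.10×10⁻⁵ T.

B ≈ 51.0 μT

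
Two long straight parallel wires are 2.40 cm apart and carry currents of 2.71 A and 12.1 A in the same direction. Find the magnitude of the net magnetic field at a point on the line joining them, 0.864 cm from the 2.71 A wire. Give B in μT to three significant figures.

Each long wire gives B = μ₀I/(2πd). Distances are d₁ = 0.00864 m and d₂ = 0.01536 m.
B₁ = 6.27×10⁻⁵ T, B₂ = 1.58×10⁻⁴ T.
Between parallel currents the two contributions point in opposite directions, so they subtract. B = |B₁ − B₂| = |6.27×10⁻⁵ − 1.58×10⁻⁴| = 9.48×10⁻⁵ T.

B ≈ 94.8 μT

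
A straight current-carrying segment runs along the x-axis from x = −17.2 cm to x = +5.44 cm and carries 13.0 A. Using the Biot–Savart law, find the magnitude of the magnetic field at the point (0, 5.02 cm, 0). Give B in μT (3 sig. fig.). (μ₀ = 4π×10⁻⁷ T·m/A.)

For a finite straight segment, B = (μ₀I/4πd)(sinθ₁ + sinθ₂), where θ₁, θ₂ are the angles from the perpendicular to each end.
The perpendicular distance is d = 0.0502 m; the end-offsets along the wire are a = 0.172 m and b = 0.0544 m.
sinθ₁ = 0.172/√(0.172²+0.0502²) = 0.9599; sinθ₂ = 0.0544/√(0.0544²+0.0502²) = 0.7349.
B = (4π×10⁻⁷ × 13.0) / (4π × 0.0502) × (0.9599 + 0.7349) = 4.39×10⁻⁵ T.

B ≈ 43.9 μT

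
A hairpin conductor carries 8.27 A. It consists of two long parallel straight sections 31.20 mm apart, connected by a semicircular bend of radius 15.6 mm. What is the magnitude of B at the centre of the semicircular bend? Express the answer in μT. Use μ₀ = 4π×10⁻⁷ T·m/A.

B ≈ 273 μT

The semicircular arc contributes B_arc = μ₀I·π/(4πR) = μ₀I/(4R) = 1.67×10⁻⁴ T.
Each semi-infinite lead is at perpendicular distance R = 0.0156 m from the centre, with the perpendicular foot at its near end, so it contributes μ₀I/(4πR); both point the same way, together 1.06×10⁻⁴ T.
Arc and leads all point the same direction: B = 1.67×10⁻⁴ + 1.06×10⁻⁴ = 2.73×10⁻⁴ T.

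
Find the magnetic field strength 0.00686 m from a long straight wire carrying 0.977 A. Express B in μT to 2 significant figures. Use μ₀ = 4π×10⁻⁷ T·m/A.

B ≈ 28 μT

For an infinitely long straight wire, B = μ₀I/(2πd).
B = (4π×10⁻⁷ × 0.977) / (2π × 0.00686) = 2.85×10⁻⁵ T.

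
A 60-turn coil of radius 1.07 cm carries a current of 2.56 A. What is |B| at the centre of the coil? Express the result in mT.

For an N-turn flat coil, B = Nμ₀I/(2R) with R = 0.0107 m.
B = 60 × 1.50×10⁻⁴ T = 9.02×10⁻³ T.

B ≈ 9.02 mT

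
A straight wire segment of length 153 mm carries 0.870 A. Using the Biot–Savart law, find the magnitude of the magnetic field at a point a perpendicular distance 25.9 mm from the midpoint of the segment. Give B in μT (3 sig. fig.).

For a finite straight segment, B = (μ₀I/4πd)(sinθ₁ + sinθ₂), where θ₁, θ₂ are the angles from the perpendicular to each end.
The perpendicular from the point meets the wire at its midpoint, so each end is L/2 = 0.0765 m away along the wire.
sinθ₁ = 0.0765/√(0.0765²+0.0259²) = 0.9472; sinθ₂ = 0.0765/√(0.0765²+0.0259²) = 0.9472.
B = (4π×10⁻⁷ × 0.870) / (4π × 0.0259) × (0.9472 + 0.9472) = 6.36×10⁻⁶ T.

B ≈ 6.36 μT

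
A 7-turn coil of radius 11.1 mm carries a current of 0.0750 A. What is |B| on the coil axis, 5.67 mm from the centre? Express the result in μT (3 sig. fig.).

B ≈ 21.0 μT

For an N-turn flat coil, B = Nμ₀IR²/[2(R²+z²)^(3/2)] with R = 0.0111 m, z = 0.00567 m.
B = 7 × 3.00×10⁻⁶ T = 2.10×10⁻⁵ T.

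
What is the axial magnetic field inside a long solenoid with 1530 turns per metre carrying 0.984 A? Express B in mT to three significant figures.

Inside a long solenoid, B = μ₀nI with n = 1530 turns/m.
B = 4π×10⁻⁷ × 1530 × 0.984 = 1.89×10⁻³ T.

B ≈ 1.89 mT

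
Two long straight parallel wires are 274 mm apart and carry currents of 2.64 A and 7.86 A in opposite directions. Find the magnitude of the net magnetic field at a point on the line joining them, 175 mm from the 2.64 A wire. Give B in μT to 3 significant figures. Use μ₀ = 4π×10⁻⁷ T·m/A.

B ≈ 18.9 μT

Each long wire gives B = μ₀I/(2πd). Distances are d₁ = 0.175 m and d₂ = 0.099 m.
B₁ = 3.02×10⁻⁶ T, B₂ = 1.59×10⁻⁵ T.
Between antiparallel currents both contributions point the same way, so they add. B = B₁ + B₂ = 3.02×10⁻⁶ + 1.59×10⁻⁵ = 1.89×10⁻⁵ T.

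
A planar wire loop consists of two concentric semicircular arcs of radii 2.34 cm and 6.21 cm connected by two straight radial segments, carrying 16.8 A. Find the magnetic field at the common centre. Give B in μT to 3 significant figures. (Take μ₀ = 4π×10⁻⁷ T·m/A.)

B ≈ 141 μT

The radial connectors point toward the centre, so dl × r̂ = 0 and they contribute nothing.
Each semicircle gives μ₀I/(4R): inner arc 2.26×10⁻⁴ T, outer arc 8.50×10⁻⁵ T.
The two arcs carry current in opposite angular senses, so their fields oppose: B = |2.26×10⁻⁴ − 8.50×10⁻⁵| = 1.41×10⁻⁴ T.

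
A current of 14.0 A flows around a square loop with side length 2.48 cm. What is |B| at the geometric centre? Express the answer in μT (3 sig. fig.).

Each side is a finite straight segment at perpendicular distance d = a/(2 tan(π/4)) = 0.0124 m from the centre, with end-angles ±π/4.
One side contributes B₁ = (μ₀I/4πd)·2 sin(π/4) = 1.60×10⁻⁴ T.
All 4 sides add in the same direction: B = 4 × 1.60×10⁻⁴ = 6.39×10⁻⁴ T.

B ≈ 639 μT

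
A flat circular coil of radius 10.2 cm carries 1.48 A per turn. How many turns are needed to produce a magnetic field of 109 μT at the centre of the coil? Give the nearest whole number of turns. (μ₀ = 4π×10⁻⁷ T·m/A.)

For an N-turn coil, B = Nμ₀I/(2R). A single turn gives B₁ = 9.12×10⁻⁶ T with R = 0.102 m.
N = B/B₁ = 1.09×10⁻⁴ / 9.12×10⁻⁶ = 11.96.

N = 12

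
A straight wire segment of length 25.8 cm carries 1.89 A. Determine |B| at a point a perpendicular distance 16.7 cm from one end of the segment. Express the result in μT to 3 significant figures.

B ≈ 0.950 μT

For a finite straight segment, B = (μ₀I/4πd)(sinθ₁ + sinθ₂), where θ₁, θ₂ are the angles from the perpendicular to each end.
The perpendicular foot is at one end, so the two end-offsets along the wire are 0 and L = 0.258 m.
sinθ₁ = 0/√(0²+0.167²) = 0.0000; sinθ₂ = 0.258/√(0.258²+0.167²) = 0.8395.
B = (4π×10⁻⁷ × 1.89) / (4π × 0.167) × (0.0000 + 0.8395) = 9.50×10⁻⁷ T.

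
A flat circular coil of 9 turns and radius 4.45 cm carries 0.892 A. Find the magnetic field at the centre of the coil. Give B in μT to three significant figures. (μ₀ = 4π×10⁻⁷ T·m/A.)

For an N-turn flat coil, B = Nμ₀I/(2R) with R = 0.0445 m.
B = 9 × 1.26×10⁻⁵ T = 1.13×10⁻⁴ T.

B ≈ 113 μT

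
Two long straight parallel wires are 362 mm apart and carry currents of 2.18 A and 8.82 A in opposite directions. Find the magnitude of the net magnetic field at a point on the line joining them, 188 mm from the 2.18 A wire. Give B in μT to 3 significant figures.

Each long wire gives B = μ₀I/(2πd). Distances are d₁ = 0.188 m and d₂ = 0.174 m.
B₁ = 2.32×10⁻⁶ T, B₂ = 1.01×10⁻⁵ T.
Between antiparallel currents both contributions point the same way, so they add. B = B₁ + B₂ = 2.32×10⁻⁶ + 1.01×10⁻⁵ = 1.25×10⁻⁵ T.

B ≈ 12.5 μT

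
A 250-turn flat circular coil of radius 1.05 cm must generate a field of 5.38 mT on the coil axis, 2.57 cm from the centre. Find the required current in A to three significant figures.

For an N-turn coil, B = Nμ₀IR²/[2(R²+z²)^(3/2)] with R = 0.0105 m, z = 0.0257 m, so I = 2B(R²+z²)^(3/2)/(Nμ₀R²) = 2 × 5.38×10⁻³ × 2.14×10⁻⁵ / (250 × 4π×10⁻⁷ × 0.0001103) = 6.65 A.

I ≈ 6.65 A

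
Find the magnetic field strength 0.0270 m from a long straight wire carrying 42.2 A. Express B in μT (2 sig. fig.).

For an infinitely long straight wire, B = μ₀I/(2πd).
B = (4π×10⁻⁷ × 42.2) / (2π × 0.027) = 3.13×10⁻⁴ T.

B ≈ 310 μT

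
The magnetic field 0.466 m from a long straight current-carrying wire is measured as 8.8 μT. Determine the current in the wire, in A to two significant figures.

I ≈ 21 A

For a long straight wire B = μ₀I/(2πd), so I = 2πdB/μ₀.
I = 2π × 0.466 × 8.80×10⁻⁶ / (4π×10⁻⁷) = 20.5 A.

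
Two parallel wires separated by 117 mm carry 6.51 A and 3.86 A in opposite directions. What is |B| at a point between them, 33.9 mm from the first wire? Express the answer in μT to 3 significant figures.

B ≈ 47.7 μT

Each long wire gives B = μ₀I/(2πd). Distances are d₁ = 0.0339 m and d₂ = 0.0831 m.
B₁ = 3.84×10⁻⁵ T, B₂ = 9.29×10⁻⁶ T.
Between antiparallel currents both contributions point the same way, so they add. B = B₁ + B₂ = 3.84×10⁻⁵ + 9.29×10⁻⁶ = 4.77×10⁻⁵ T.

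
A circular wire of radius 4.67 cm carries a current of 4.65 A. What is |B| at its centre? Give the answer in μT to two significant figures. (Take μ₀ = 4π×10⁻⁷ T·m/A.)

At the centre of a circular loop the Biot–Savart law gives B = μ₀I/(2R).
B = (4π×10⁻⁷ × 4.65) / (2 × 0.0467) = 6.26×10⁻⁵ T.

B ≈ 63 μT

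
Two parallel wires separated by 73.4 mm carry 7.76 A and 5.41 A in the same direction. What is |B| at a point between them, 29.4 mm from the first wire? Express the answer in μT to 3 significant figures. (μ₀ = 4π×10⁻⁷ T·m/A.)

B ≈ 28.2 μT

Each long wire gives B = μ₀I/(2πd). Distances are d₁ = 0.0294 m and d₂ = 0.044 m.
B₁ = 5.28×10⁻⁵ T, B₂ = 2.46×10⁻⁵ T.
Between parallel currents the two contributions point in opposite directions, so they subtract. B = |B₁ − B₂| = |5.28×10⁻⁵ − 2.46×10⁻⁵| = 2.82×10⁻⁵ T.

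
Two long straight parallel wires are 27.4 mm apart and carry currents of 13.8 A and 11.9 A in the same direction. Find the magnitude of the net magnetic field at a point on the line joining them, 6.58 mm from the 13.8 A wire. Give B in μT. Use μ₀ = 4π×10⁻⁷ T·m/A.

B ≈ 305 μT

Each long wire gives B = μ₀I/(2πd). Distances are d₁ = 0.00658 m and d₂ = 0.02082 m.
B₁ = 4.19×10⁻⁴ T, B₂ = 1.14×10⁻⁴ T.
Between parallel currents the two contributions point in opposite directions, so they subtract. B = |B₁ − B₂| = |4.19×10⁻⁴ − 1.14×10⁻⁴| = 3.05×10⁻⁴ T.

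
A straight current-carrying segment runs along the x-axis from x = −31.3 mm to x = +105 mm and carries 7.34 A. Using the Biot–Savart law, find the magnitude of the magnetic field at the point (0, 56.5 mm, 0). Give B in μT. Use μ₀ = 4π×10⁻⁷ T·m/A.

B ≈ 17.7 μT

For a finite straight segment, B = (μ₀I/4πd)(sinθ₁ + sinθ₂), where θ₁, θ₂ are the angles from the perpendicular to each end.
The perpendicular distance is d = 0.0565 m; the end-offsets along the wire are a = 0.0313 m and b = 0.105 m.
sinθ₁ = 0.0313/√(0.0313²+0.0565²) = 0.4846; sinθ₂ = 0.105/√(0.105²+0.0565²) = 0.8806.
B = (4π×10⁻⁷ × 7.34) / (4π × 0.0565) × (0.4846 + 0.8806) = 1.77×10⁻⁵ T.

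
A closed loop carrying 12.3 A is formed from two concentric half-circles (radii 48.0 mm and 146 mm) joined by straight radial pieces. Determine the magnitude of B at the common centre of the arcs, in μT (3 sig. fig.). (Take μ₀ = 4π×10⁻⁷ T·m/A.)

B ≈ 54.0 μT

The radial connectors point toward the centre, so dl × r̂ = 0 and they contribute nothing.
Each semicircle gives μ₀I/(4R): inner arc 8.05×10⁻⁵ T, outer arc 2.65×10⁻⁵ T.
The two arcs carry current in opposite angular senses, so their fields oppose: B = |8.05×10⁻⁵ − 2.65×10⁻⁵| = 5.40×10⁻⁵ T.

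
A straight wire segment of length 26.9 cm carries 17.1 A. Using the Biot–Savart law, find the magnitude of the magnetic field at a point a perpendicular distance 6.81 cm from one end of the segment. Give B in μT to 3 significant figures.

B ≈ 24.3 μT

For a finite straight segment, B = (μ₀I/4πd)(sinθ₁ + sinθ₂), where θ₁, θ₂ are the angles from the perpendicular to each end.
The perpendicular foot is at one end, so the two end-offsets along the wire are 0 and L = 0.269 m.
sinθ₁ = 0/√(0²+0.0681²) = 0.0000; sinθ₂ = 0.269/√(0.269²+0.0681²) = 0.9694.
B = (4π×10⁻⁷ × 17.1) / (4π × 0.0681) × (0.0000 + 0.9694) = 2.43×10⁻⁵ T.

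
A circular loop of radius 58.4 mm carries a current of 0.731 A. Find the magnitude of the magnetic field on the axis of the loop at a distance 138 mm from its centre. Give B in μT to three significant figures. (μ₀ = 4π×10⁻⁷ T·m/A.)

B ≈ 0.466 μT

On the axis of a circular loop, B = μ₀IR² / [2(R²+z²)^(3/2)].
R² + z² = (0.0584)² + (0.138)² = 0.02245 m², and (R²+z²)^(3/2) = 3.36×10⁻³ m³.
B = (4π×10⁻⁷ × 0.731 × 0.003411) / (2 × 3.36×10⁻³) = 4.66×10⁻⁷ T.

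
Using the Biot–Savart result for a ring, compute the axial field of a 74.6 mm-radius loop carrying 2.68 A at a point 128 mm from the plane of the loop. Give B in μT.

B ≈ 2.88 μT

On the axis of a circular loop, B = μ₀IR² / [2(R²+z²)^(3/2)].
R² + z² = (0.0746)² + (0.128)² = 0.02195 m², and (R²+z²)^(3/2) = 3.25×10⁻³ m³.
B = (4π×10⁻⁷ × 2.68 × 0.005565) / (2 × 3.25×10⁻³) = 2.88×10⁻⁶ T.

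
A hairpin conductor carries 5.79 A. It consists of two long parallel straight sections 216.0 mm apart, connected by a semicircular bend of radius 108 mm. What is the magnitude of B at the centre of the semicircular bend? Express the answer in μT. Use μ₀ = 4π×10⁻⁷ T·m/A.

The semicircular arc contributes B_arc = μ₀I·π/(4πR) = μ₀I/(4R) = 1.68×10⁻⁵ T.
Each semi-infinite lead is at perpendicular distance R = 0.108 m from the centre, with the perpendicular foot at its near end, so it contributes μ₀I/(4πR); both point the same way, together 1.07×10⁻⁵ T.
Arc and leads all point the same direction: B = 1.68×10⁻⁵ + 1.07×10⁻⁵ = 2.76×10⁻⁵ T.

B ≈ 27.6 μT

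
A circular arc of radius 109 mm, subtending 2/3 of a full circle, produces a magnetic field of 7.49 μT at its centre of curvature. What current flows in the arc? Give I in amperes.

For a circular arc, B = μ₀Iφ/(4πR) with φ in radians; here φ = 4.189 rad.
So I = 4πRB/(μ₀φ) = 4π × 0.109 × 7.49×10⁻⁶ / (4π×10⁻⁷ × 4.189) = 1.95 A.

I ≈ 1.95 A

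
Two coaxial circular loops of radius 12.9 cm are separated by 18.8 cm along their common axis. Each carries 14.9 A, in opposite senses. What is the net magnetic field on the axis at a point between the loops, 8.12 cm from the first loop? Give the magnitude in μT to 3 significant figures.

Each loop contributes B = μ₀IR²/[2(R²+z²)^(3/2)] on the axis, with z measured from that loop.
Loop 1 (z = 0.0812 m): B₁ = 4.40×10⁻⁵ T. Loop 2 (z = 0.1068 m): B₂ = 3.32×10⁻⁵ T.
The fields oppose: B = |B₁ − B₂| = 1.08×10⁻⁵ T.

B ≈ 10.8 μT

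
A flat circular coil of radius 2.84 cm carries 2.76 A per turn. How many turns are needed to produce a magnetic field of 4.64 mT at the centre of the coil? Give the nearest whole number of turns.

For an N-turn coil, B = Nμ₀I/(2R). A single turn gives B₁ = 6.11×10⁻⁵ T with R = 0.0284 m.
N = B/B₁ = 4.64×10⁻³ / 6.11×10⁻⁵ = 75.99.

N = 76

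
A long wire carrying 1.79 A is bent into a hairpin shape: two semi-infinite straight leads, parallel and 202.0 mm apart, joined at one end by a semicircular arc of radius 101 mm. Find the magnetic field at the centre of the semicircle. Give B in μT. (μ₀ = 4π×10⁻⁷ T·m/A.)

The semicircular arc contributes B_arc = μ₀I·π/(4πR) = μ₀I/(4R) = 5.57×10⁻⁶ T.
Each semi-infinite lead is at perpendicular distance R = 0.101 m from the centre, with the perpendicular foot at its near end, so it contributes μ₀I/(4πR); both point the same way, together 3.54×10⁻⁶ T.
Arc and leads all point the same direction: B = 5.57×10⁻⁶ + 3.54×10⁻⁶ = 9.11×10⁻⁶ T.

B ≈ 9.11 μT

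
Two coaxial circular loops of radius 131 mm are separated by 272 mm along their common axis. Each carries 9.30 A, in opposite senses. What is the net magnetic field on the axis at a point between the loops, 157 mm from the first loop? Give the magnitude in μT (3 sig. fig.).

B ≈ 7.20 μT

Each loop contributes B = μ₀IR²/[2(R²+z²)^(3/2)] on the axis, with z measured from that loop.
Loop 1 (z = 0.157 m): B₁ = 1.17×10⁻⁵ T. Loop 2 (z = 0.115 m): B₂ = 1.89×10⁻⁵ T.
The fields oppose: B = |B₁ − B₂| = 7.20×10⁻⁶ T.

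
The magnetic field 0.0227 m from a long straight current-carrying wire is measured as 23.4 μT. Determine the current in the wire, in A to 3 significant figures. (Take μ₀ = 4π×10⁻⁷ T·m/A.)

For a long straight wire B = μ₀I/(2πd), so I = 2πdB/μ₀.
I = 2π × 0.0227 × 2.34×10⁻⁵ / (4π×10⁻⁷) = 2.66 A.

I ≈ 2.66 A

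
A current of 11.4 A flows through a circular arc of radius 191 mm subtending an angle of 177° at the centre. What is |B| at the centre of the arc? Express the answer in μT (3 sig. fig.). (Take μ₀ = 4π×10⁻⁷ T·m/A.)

The Biot–Savart field of a circular arc at its centre is B = μ₀Iφ/(4πR), with φ = 3.089 rad.
B = (4π×10⁻⁷ × 11.4 × 3.089) / (4π × 0.191) = 1.84×10⁻⁵ T.

B ≈ 18.4 μT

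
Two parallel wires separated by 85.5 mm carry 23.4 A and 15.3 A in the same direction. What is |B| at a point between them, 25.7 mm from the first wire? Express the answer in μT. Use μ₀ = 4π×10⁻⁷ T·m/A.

B ≈ 131 μT

Each long wire gives B = μ₀I/(2πd). Distances are d₁ = 0.0257 m and d₂ = 0.0598 m.
B₁ = 1.82×10⁻⁴ T, B₂ = 5.12×10⁻⁵ T.
Between parallel currents the two contributions point in opposite directions, so they subtract. B = |B₁ − B₂| = |1.82×10⁻⁴ − 5.12×10⁻⁵| = 1.31×10⁻⁴ T.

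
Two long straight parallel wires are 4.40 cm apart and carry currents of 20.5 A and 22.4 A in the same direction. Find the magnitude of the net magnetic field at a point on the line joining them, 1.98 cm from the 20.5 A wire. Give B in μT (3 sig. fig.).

Each long wire gives B = μ₀I/(2πd). Distances are d₁ = 0.0198 m and d₂ = 0.0242 m.
B₁ = 2.07×10⁻⁴ T, B₂ = 1.85×10⁻⁴ T.
Between parallel currents the two contributions point in opposite directions, so they subtract. B = |B₁ − B₂| = |2.07×10⁻⁴ − 1.85×10⁻⁴| = 2.19×10⁻⁵ T.

B ≈ 21.9 μT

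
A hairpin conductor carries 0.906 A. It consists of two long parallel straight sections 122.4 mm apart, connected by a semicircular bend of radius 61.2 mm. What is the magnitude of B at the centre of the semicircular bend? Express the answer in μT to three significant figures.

The semicircular arc contributes B_arc = μ₀I·π/(4πR) = μ₀I/(4R) = 4.65×10⁻⁶ T.
Each semi-infinite lead is at perpendicular distance R = 0.0612 m from the centre, with the perpendicular foot at its near end, so it contributes μ₀I/(4πR); both point the same way, together 2.96×10⁻⁶ T.
Arc and leads all point the same direction: B = 4.65×10⁻⁶ + 2.96×10⁻⁶ = 7.61×10⁻⁶ T.

B ≈ 7.61 μT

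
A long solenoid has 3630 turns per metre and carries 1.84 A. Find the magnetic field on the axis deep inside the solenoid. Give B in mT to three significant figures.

Inside a long solenoid, B = μ₀nI with n = 3630 turns/m.
B = 4π×10⁻⁷ × 3630 × 1.84 = 8.39×10⁻³ T.

B ≈ 8.39 mT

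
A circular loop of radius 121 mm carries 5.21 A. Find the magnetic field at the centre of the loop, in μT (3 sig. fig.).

At the centre of a circular loop the Biot–Savart law gives B = μ₀I/(2R).
B = (4π×10⁻⁷ × 5.21) / (2 × 0.121) = 2.71×10⁻⁵ T.

B ≈ 27.1 μT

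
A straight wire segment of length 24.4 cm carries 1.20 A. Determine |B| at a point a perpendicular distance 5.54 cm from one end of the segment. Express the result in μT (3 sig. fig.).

For a finite straight segment, B = (μ₀I/4πd)(sinθ₁ + sinθ₂), where θ₁, θ₂ are the angles from the perpendicular to each end.
The perpendicular foot is at one end, so the two end-offsets along the wire are 0 and L = 0.244 m.
sinθ₁ = 0/√(0²+0.0554²) = 0.0000; sinθ₂ = 0.244/√(0.244²+0.0554²) = 0.9752.
B = (4π×10⁻⁷ × 1.20) / (4π × 0.0554) × (0.0000 + 0.9752) = 2.11×10⁻⁶ T.

B ≈ 2.11 μT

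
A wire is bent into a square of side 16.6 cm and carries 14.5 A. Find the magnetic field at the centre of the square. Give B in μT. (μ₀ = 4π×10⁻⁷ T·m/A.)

Each side is a finite straight segment at perpendicular distance d = a/(2 tan(π/4)) = 0.083 m from the centre, with end-angles ±π/4.
One side contributes B₁ = (μ₀I/4πd)·2 sin(π/4) = 2.47×10⁻⁵ T.
All 4 sides add in the same direction: B = 4 × 2.47×10⁻⁵ = 9.88×10⁻⁵ T.

B ≈ 98.8 μT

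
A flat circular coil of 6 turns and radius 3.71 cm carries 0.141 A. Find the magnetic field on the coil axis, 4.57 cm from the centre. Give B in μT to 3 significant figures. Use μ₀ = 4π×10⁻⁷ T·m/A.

B ≈ 3.59 μT

For an N-turn flat coil, B = Nμ₀IR²/[2(R²+z²)^(3/2)] with R = 0.0371 m, z = 0.0457 m.
B = 6 × 5.98×10⁻⁷ T = 3.59×10⁻⁶ T.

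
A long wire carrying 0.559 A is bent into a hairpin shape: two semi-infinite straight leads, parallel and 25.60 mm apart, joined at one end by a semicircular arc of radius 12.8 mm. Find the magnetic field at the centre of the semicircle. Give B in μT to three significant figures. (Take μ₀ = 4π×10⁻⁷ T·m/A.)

B ≈ 22.5 μT

The semicircular arc contributes B_arc = μ₀I·π/(4πR) = μ₀I/(4R) = 1.37×10⁻⁵ T.
Each semi-infinite lead is at perpendicular distance R = 0.0128 m from the centre, with the perpendicular foot at its near end, so it contributes μ₀I/(4πR); both point the same way, together 8.73×10⁻⁶ T.
Arc and leads all point the same direction: B = 1.37×10⁻⁵ + 8.73×10⁻⁶ = 2.25×10⁻⁵ T.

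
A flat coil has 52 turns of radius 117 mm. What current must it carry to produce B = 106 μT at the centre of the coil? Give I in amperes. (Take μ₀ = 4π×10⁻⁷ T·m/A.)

For an N-turn coil, B = Nμ₀I/(2R) with R = 0.117 m, so I = 2RB/(Nμ₀) = 2 × 0.117 × 1.06×10⁻⁴ / (52 × 4π×10⁻⁷) = 0.380 A.

I ≈ 0.380 A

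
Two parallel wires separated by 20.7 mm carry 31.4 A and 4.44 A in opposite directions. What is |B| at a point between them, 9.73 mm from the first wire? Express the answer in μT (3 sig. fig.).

B ≈ 726 μT

Each long wire gives B = μ₀I/(2πd). Distances are d₁ = 0.00973 m and d₂ = 0.01097 m.
B₁ = 6.45×10⁻⁴ T, B₂ = 8.09×10⁻⁵ T.
Between antiparallel currents both contributions point the same way, so they add. B = B₁ + B₂ = 6.45×10⁻⁴ + 8.09×10⁻⁵ = 7.26×10⁻⁴ T.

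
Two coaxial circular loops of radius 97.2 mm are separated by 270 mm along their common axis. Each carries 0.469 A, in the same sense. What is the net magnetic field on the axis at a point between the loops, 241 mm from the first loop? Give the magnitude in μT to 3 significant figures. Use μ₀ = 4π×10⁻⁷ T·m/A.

B ≈ 2.83 μT

Each loop contributes B = μ₀IR²/[2(R²+z²)^(3/2)] on the axis, with z measured from that loop.
Loop 1 (z = 0.241 m): B₁ = 1.59×10⁻⁷ T. Loop 2 (z = 0.029 m): B₂ = 2.67×10⁻⁶ T.
The fields add: B = B₁ + B₂ = 2.83×10⁻⁶ T.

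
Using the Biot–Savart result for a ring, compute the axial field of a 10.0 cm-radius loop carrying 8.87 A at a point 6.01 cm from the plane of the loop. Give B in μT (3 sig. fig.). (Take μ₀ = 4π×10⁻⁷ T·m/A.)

B ≈ 35.1 μT

On the axis of a circular loop, B = μ₀IR² / [2(R²+z²)^(3/2)].
R² + z² = (0.1)² + (0.0601)² = 0.01361 m², and (R²+z²)^(3/2) = 1.59×10⁻³ m³.
B = (4π×10⁻⁷ × 8.87 × 0.01) / (2 × 1.59×10⁻³) = 3.51×10⁻⁵ T.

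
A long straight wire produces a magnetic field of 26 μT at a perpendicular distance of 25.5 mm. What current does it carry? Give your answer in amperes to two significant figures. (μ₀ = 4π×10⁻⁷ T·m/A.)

For a long straight wire B = μ₀I/(2πd), so I = 2πdB/μ₀.
I = 2π × 0.0255 × 2.60×10⁻⁵ / (4π×10⁻⁷) = 3.31 A.

I ≈ 3.3 A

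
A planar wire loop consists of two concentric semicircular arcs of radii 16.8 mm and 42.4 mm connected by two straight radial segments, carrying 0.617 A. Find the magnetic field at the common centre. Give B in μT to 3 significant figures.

B ≈ 6.97 μT

The radial connectors point toward the centre, so dl × r̂ = 0 and they contribute nothing.
Each semicircle gives μ₀I/(4R): inner arc 1.15×10⁻⁵ T, outer arc 4.57×10⁻⁶ T.
The two arcs carry current in opposite angular senses, so their fields oppose: B = |1.15×10⁻⁵ − 4.57×10⁻⁶| = 6.97×10⁻⁶ T.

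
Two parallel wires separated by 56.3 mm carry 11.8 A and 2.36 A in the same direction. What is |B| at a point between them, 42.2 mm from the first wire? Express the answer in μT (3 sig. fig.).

B ≈ 22.4 μT

Each long wire gives B = μ₀I/(2πd). Distances are d₁ = 0.0422 m and d₂ = 0.0141 m.
B₁ = 5.59×10⁻⁵ T, B₂ = 3.35×10⁻⁵ T.
Between parallel currents the two contributions point in opposite directions, so they subtract. B = |B₁ − B₂| = |5.59×10⁻⁵ − 3.35×10⁻⁵| = 2.24×10⁻⁵ T.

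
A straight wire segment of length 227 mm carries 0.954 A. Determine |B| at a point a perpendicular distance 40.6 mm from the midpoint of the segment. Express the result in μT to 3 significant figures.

For a finite straight segment, B = (μ₀I/4πd)(sinθ₁ + sinθ₂), where θ₁, θ₂ are the angles from the perpendicular to each end.
The perpendicular from the point meets the wire at its midpoint, so each end is L/2 = 0.1135 m away along the wire.
sinθ₁ = 0.1135/√(0.1135²+0.0406²) = 0.9416; sinθ₂ = 0.1135/√(0.1135²+0.0406²) = 0.9416.
B = (4π×10⁻⁷ × 0.954) / (4π × 0.0406) × (0.9416 + 0.9416) = 4.42×10⁻⁶ T.

B ≈ 4.42 μT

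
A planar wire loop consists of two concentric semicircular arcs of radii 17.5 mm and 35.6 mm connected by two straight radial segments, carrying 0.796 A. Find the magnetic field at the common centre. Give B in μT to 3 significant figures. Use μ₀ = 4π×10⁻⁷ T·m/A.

B ≈ 7.27 μT

The radial connectors point toward the centre, so dl × r̂ = 0 and they contribute nothing.
Each semicircle gives μ₀I/(4R): inner arc 1.43×10⁻⁵ T, outer arc 7.02×10⁻⁶ T.
The two arcs carry current in opposite angular senses, so their fields oppose: B = |1.43×10⁻⁵ − 7.02×10⁻⁶| = 7.27×10⁻⁶ T.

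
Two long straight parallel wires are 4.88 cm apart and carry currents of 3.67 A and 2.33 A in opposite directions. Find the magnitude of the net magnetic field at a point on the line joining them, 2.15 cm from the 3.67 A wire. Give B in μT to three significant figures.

Each long wire gives B = μ₀I/(2πd). Distances are d₁ = 0.0215 m and d₂ = 0.0273 m.
B₁ = 3.41×10⁻⁵ T, B₂ = 1.71×10⁻⁵ T.
Between antiparallel currents both contributions point the same way, so they add. B = B₁ + B₂ = 3.41×10⁻⁵ + 1.71×10⁻⁵ = 5.12×10⁻⁵ T.

B ≈ 51.2 μT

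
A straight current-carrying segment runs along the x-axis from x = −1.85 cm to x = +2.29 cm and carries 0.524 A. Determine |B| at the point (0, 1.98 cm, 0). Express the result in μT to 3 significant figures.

B ≈ 3.81 μT

For a finite straight segment, B = (μ₀I/4πd)(sinθ₁ + sinθ₂), where θ₁, θ₂ are the angles from the perpendicular to each end.
The perpendicular distance is d = 0.0198 m; the end-offsets along the wire are a = 0.0185 m and b = 0.0229 m.
sinθ₁ = 0.0185/√(0.0185²+0.0198²) = 0.6827; sinθ₂ = 0.0229/√(0.0229²+0.0198²) = 0.7565.
B = (4π×10⁻⁷ × 0.524) / (4π × 0.0198) × (0.6827 + 0.7565) = 3.81×10⁻⁶ T.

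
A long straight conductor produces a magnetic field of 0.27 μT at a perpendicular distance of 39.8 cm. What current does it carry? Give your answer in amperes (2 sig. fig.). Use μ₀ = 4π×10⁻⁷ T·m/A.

For a long straight wire B = μ₀I/(2πd), so I = 2πdB/μ₀.
I = 2π × 0.398 × 2.70×10⁻⁷ / (4π×10⁻⁷) = 0.537 A.

I ≈ 0.54 A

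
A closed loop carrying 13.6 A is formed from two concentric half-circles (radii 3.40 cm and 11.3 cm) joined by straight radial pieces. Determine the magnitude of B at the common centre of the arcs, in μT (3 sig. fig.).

The radial connectors point toward the centre, so dl × r̂ = 0 and they contribute nothing.
Each semicircle gives μ₀I/(4R): inner arc 1.26×10⁻⁴ T, outer arc 3.78×10⁻⁵ T.
The two arcs carry current in opposite angular senses, so their fields oppose: B = |1.26×10⁻⁴ − 3.78×10⁻⁵| = 8.79×10⁻⁵ T.

B ≈ 87.9 μT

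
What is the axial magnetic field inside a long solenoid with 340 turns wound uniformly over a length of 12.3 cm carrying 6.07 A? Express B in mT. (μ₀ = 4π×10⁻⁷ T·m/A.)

B ≈ 21.1 mT

Inside a long solenoid, B = μ₀nI with n = 2764 turns/m.
B = 4π×10⁻⁷ × 2764 × 6.07 = 2.11×10⁻² T.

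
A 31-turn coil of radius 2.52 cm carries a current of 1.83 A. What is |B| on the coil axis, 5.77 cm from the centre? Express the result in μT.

B ≈ 90.7 μT

For an N-turn flat coil, B = Nμ₀IR²/[2(R²+z²)^(3/2)] with R = 0.0252 m, z = 0.0577 m.
B = 31 × 2.93×10⁻⁶ T = 9.07×10⁻⁵ T.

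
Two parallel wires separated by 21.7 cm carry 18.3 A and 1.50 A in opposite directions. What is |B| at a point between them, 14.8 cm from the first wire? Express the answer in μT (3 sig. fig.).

B ≈ 29.1 μT

Each long wire gives B = μ₀I/(2πd). Distances are d₁ = 0.148 m and d₂ = 0.069 m.
B₁ = 2.47×10⁻⁵ T, B₂ = 4.35×10⁻⁶ T.
Between antiparallel currents both contributions point the same way, so they add. B = B₁ + B₂ = 2.47×10⁻⁵ + 4.35×10⁻⁶ = 2.91×10⁻⁵ T.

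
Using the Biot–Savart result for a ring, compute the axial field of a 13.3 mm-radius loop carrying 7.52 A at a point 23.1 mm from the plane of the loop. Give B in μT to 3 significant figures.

B ≈ 44.1 μT

On the axis of a circular loop, B = μ₀IR² / [2(R²+z²)^(3/2)].
R² + z² = (0.0133)² + (0.0231)² = 0.0007105 m², and (R²+z²)^(3/2) = 1.89×10⁻⁵ m³.
B = (4π×10⁻⁷ × 7.52 × 0.0001769) / (2 × 1.89×10⁻⁵) = 4.41×10⁻⁵ T.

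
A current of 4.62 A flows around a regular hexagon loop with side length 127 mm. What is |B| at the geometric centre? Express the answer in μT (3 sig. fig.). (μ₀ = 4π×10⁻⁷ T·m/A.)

B ≈ 25.2 μT

Each side is a finite straight segment at perpendicular distance d = a/(2 tan(π/6)) = 0.11 m from the centre, with end-angles ±π/6.
One side contributes B₁ = (μ₀I/4πd)·2 sin(π/6) = 4.20×10⁻⁶ T.
All 6 sides add in the same direction: B = 6 × 4.20×10⁻⁶ = 2.52×10⁻⁵ T.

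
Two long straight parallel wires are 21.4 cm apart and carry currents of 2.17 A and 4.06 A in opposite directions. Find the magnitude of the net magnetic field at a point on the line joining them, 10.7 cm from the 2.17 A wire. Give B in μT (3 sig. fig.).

Each long wire gives B = μ₀I/(2πd). Distances are d₁ = 0.107 m and d₂ = 0.107 m.
B₁ = 4.06×10⁻⁶ T, B₂ = 7.59×10⁻⁶ T.
Between antiparallel currents both contributions point the same way, so they add. B = B₁ + B₂ = 4.06×10⁻⁶ + 7.59×10⁻⁶ = 1.16×10⁻⁵ T.

B ≈ 11.6 μT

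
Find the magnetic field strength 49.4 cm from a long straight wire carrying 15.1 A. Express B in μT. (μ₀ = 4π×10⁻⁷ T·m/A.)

B ≈ 6.11 μT

For an infinitely long straight wire, B = μ₀I/(2πd).
B = (4π×10⁻⁷ × 15.1) / (2π × 0.494) = 6.11×10⁻⁶ T.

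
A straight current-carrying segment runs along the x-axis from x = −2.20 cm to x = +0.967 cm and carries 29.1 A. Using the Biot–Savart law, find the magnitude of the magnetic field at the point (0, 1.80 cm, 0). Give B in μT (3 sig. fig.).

B ≈ 202 μT

For a finite straight segment, B = (μ₀I/4πd)(sinθ₁ + sinθ₂), where θ₁, θ₂ are the angles from the perpendicular to each end.
The perpendicular distance is d = 0.018 m; the end-offsets along the wire are a = 0.022 m and b = 0.00967 m.
sinθ₁ = 0.022/√(0.022²+0.018²) = 0.7740; sinθ₂ = 0.00967/√(0.00967²+0.018²) = 0.4733.
B = (4π×10⁻⁷ × 29.1) / (4π × 0.018) × (0.7740 + 0.4733) = 2.02×10⁻⁴ T.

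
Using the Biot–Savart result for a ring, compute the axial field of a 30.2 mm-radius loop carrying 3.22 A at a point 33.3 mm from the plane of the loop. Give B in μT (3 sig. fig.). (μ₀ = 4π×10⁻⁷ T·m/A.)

B ≈ 20.3 μT

On the axis of a circular loop, B = μ₀IR² / [2(R²+z²)^(3/2)].
R² + z² = (0.0302)² + (0.0333)² = 0.002021 m², and (R²+z²)^(3/2) = 9.09×10⁻⁵ m³.
B = (4π×10⁻⁷ × 3.22 × 0.000912) / (2 × 9.09×10⁻⁵) = 2.03×10⁻⁵ T.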